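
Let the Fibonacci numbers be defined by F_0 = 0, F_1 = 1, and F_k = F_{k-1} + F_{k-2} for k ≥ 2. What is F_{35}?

9227465

Iterating the recurrence up to F_{28} = 317811 and F_{27} = 196418:
F_{29} = F_{28} + F_{27} = 317811 + 196418 = 514229
F_{30} = F_{29} + F_{28} = 514229 + 317811 = 832040
F_{31} = F_{30} + F_{29} = 832040 + 514229 = 1346269
F_{32} = F_{31} + F_{30} = 1346269 + 832040 = 2178309
F_{33} = F_{32} + F_{31} = 2178309 + 1346269 = 3524578
F_{34} = F_{33} + F_{32} = 3524578 + 2178309 = 5702887
F_{35} = F_{34} + F_{33} = 5702887 + 3524578 = 9227465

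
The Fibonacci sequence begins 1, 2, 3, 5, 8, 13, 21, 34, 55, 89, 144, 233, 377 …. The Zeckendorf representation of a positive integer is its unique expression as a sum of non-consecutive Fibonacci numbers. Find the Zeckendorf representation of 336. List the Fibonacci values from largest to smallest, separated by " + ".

Greedily peel off the largest Fibonacci term at each step:
233 ≤ 336 < 377, so take 233; remainder 103
89 ≤ 103 < 144, so take 89; remainder 14
13 ≤ 14 < 21, so take 13; remainder 1
1 ≤ 1 < 2, so take 1; remainder 0
So 336 = 233 + 89 + 13 + 1, with no two terms consecutive in the sequence.

233 + 89 + 13 + 1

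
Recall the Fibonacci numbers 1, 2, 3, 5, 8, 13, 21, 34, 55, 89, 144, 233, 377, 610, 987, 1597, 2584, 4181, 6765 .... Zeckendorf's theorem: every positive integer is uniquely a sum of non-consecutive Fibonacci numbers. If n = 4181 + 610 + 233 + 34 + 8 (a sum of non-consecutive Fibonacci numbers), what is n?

4181 + 610 + 233 + 34 + 8 = 5066.

5066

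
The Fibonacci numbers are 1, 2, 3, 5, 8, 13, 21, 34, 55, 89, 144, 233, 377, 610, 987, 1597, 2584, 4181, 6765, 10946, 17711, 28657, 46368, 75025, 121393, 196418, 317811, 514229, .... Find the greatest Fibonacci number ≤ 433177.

317811 ≤ 433177 < 514229, so the largest Fibonacci number not exceeding 433177 is 317811.

317811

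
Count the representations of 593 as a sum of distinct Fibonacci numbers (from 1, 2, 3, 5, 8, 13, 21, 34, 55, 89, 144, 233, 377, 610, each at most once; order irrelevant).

Each representation comes from the Zeckendorf form by replacing some F_k with F_{k−1} + F_{k−2} where possible.
593 = 377+144+55+13+3+1 = 377+144+55+8+5+3+1 = 377+144+34+21+13+3+1 = 377+144+34+21+8+5+3+1 = 377+89+55+34+21+13+3+1 = … (3 more), for 8 in all.

8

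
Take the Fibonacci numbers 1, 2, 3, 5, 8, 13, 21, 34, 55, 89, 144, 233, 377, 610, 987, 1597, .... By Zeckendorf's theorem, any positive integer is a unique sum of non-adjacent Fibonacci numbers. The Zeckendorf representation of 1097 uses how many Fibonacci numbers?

1097 − 987 = 110
110 − 89 = 21
21 − 21 = 0
1097 = 987 + 89 + 21, which has 3 terms.

3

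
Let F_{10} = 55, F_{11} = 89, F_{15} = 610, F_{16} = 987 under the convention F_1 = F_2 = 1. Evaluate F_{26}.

121393

By the addition formula F_{m+n} = F_m F_{n+1} + F_{m−1} F_n with m=16, n=10: F_{26} = 987·89 + 610·55 = 87843 + 33550 = 121393.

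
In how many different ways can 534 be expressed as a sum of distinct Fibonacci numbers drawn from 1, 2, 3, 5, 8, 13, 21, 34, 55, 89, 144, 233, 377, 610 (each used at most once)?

Each representation comes from the Zeckendorf form by replacing some F_k with F_{k−1} + F_{k−2} where possible.
534 = 377+144+13 = 377+144+8+5 = 377+89+55+13 = … (12 more), for 15 in all.

15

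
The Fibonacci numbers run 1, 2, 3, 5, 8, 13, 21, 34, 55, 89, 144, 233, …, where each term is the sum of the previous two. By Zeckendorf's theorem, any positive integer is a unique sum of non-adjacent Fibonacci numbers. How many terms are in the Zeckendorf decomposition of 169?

4

subtract 144 from 169: 25 remains
subtract 21 from 25: 4 remains
subtract 3 from 4: 1 remains
subtract 1 from 1: 0 remains
169 = 144 + 21 + 3 + 1, which has 4 terms.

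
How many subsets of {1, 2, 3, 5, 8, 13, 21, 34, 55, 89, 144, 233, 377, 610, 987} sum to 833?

833 = 610+144+55+21+3 = 610+144+55+21+2+1 = 610+144+55+13+8+3 = 377+233+144+55+21+3 = 610+144+55+13+8+2+1 = … (17 more), for 22 in all.

22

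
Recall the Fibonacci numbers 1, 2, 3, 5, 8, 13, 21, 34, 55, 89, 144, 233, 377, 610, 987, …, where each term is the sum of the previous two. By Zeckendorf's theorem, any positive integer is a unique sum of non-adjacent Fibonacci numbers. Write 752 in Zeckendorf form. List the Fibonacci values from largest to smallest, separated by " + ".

610 + 89 + 34 + 13 + 5 + 1

Greedily peel off the largest Fibonacci term at each step:
752 − 610 = 142
142 − 89 = 53
53 − 34 = 19
19 − 13 = 6
6 − 5 = 1
1 − 1 = 0
So 752 = 610 + 89 + 34 + 13 + 5 + 1, with no two terms consecutive in the sequence.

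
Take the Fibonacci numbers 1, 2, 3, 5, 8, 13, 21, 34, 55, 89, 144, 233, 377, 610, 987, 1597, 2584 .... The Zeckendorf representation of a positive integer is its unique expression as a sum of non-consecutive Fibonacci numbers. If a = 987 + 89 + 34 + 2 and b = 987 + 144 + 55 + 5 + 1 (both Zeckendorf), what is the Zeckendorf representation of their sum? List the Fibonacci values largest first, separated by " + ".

The two numbers are 1112 and 1192, so their sum is 2304.
Greedily peel off the largest Fibonacci term at each step:
1597 ≤ 2304 < 2584, so take 1597; remainder 707
610 ≤ 707 < 987, so take 610; remainder 97
89 ≤ 97 < 144, so take 89; remainder 8
8 ≤ 8 < 13, so take 8; remainder 0

1597 + 610 + 89 + 8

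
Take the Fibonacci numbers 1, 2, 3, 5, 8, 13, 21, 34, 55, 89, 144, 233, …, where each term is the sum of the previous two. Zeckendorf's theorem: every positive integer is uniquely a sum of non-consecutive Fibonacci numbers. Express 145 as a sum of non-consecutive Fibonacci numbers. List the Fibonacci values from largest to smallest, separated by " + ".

144 + 1

Greedily peel off the largest Fibonacci term at each step:
largest Fibonacci ≤ 145 is 144; 145 − 144 = 1
largest Fibonacci ≤ 1 is 1; 1 − 1 = 0
So 145 = 144 + 1, with no two terms consecutive in the sequence.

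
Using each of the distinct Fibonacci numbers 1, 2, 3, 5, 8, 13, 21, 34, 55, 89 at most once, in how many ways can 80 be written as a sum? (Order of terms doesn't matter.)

3

80 = 55+21+3+1 = 55+13+8+3+1 = 34+21+13+8+3+1 — 3 representations.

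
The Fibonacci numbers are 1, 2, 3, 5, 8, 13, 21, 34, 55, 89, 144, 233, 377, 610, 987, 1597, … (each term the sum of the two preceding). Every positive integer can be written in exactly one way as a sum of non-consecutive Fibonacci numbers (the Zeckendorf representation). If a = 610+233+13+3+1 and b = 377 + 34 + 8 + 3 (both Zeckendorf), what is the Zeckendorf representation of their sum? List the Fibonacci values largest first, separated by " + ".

The two numbers are 860 and 422, so their sum is 1282.
1282: greatest Fibonacci not exceeding it is 987, leaving 295
295: greatest Fibonacci not exceeding it is 233, leaving 62
62: greatest Fibonacci not exceeding it is 55, leaving 7
7: greatest Fibonacci not exceeding it is 5, leaving 2
2: greatest Fibonacci not exceeding it is 2, leaving 0

987 + 233 + 55 + 5 + 2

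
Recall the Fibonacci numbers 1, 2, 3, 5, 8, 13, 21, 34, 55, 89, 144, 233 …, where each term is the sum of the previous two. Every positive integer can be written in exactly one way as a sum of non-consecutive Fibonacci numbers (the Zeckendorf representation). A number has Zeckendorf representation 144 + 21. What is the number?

165

144 + 21 = 165.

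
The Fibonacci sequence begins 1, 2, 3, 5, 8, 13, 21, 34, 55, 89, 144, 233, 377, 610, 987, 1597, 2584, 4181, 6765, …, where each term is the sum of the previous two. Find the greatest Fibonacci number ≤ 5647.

4181

4181 ≤ 5647 < 6765, so the largest Fibonacci number not exceeding 5647 is 4181.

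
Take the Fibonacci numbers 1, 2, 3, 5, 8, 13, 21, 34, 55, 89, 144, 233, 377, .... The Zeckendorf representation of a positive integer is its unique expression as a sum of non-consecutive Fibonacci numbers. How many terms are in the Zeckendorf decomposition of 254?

Repeatedly subtract the largest Fibonacci number that fits:
233 ≤ 254 < 377, so take 233; remainder 21
21 ≤ 21 < 34, so take 21; remainder 0
254 = 233 + 21, which has 2 terms.

2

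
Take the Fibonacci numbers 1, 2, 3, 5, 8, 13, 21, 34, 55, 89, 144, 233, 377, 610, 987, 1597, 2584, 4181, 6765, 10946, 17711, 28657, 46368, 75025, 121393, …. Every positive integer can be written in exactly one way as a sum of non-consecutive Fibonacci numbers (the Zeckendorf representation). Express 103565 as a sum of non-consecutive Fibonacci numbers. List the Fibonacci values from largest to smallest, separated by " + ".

103565 − 75025 = 28540
28540 − 17711 = 10829
10829 − 6765 = 4064
4064 − 2584 = 1480
1480 − 987 = 493
493 − 377 = 116
116 − 89 = 27
27 − 21 = 6
6 − 5 = 1
1 − 1 = 0
So 103565 = 75025 + 17711 + 6765 + 2584 + 987 + 377 + 89 + 21 + 5 + 1, with no two terms consecutive in the sequence.

75025 + 17711 + 6765 + 2584 + 987 + 377 + 89 + 21 + 5 + 1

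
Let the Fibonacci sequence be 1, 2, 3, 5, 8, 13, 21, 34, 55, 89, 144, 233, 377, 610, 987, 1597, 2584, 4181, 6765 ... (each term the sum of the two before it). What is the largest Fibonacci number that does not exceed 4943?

4181

4181 ≤ 4943 < 6765, so the largest Fibonacci number not exceeding 4943 is 4181.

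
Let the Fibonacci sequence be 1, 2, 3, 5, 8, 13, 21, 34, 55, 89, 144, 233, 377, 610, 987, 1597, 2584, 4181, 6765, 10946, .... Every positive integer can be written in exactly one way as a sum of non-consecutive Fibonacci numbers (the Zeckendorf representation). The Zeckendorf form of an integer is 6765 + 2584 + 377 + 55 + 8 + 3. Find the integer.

9792

6765 + 2584 + 377 + 55 + 8 + 3 = 9792.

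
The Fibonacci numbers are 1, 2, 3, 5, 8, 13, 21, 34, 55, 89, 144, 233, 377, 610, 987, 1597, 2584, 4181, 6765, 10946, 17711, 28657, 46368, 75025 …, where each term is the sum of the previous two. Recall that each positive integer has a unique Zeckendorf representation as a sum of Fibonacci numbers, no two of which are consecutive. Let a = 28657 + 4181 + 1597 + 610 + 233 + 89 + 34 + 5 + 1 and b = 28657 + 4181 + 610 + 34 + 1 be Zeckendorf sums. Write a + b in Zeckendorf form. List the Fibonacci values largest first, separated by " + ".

46368 + 17711 + 4181 + 610 + 13 + 5 + 2

The two numbers are 35407 and 33483, so their sum is 68890.
take 46368 (≤ 68890); 68890 − 46368 = 22522
take 17711 (≤ 22522); 22522 − 17711 = 4811
take 4181 (≤ 4811); 4811 − 4181 = 630
take 610 (≤ 630); 630 − 610 = 20
take 13 (≤ 20); 20 − 13 = 7
take 5 (≤ 7); 7 − 5 = 2
take 2 (≤ 2); 2 − 2 = 0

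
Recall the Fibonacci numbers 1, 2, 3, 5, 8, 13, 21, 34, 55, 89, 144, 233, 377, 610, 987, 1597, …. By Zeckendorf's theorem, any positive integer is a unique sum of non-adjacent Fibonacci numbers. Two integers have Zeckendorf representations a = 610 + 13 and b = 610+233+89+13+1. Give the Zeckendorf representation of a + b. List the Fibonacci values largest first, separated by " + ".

987 + 377 + 144 + 55 + 5 + 1

The two numbers are 623 and 946, so their sum is 1569.
987 ≤ 1569 < 1597, so take 987; remainder 582
377 ≤ 582 < 610, so take 377; remainder 205
144 ≤ 205 < 233, so take 144; remainder 61
55 ≤ 61 < 89, so take 55; remainder 6
5 ≤ 6 < 8, so take 5; remainder 1
1 ≤ 1 < 2, so take 1; remainder 0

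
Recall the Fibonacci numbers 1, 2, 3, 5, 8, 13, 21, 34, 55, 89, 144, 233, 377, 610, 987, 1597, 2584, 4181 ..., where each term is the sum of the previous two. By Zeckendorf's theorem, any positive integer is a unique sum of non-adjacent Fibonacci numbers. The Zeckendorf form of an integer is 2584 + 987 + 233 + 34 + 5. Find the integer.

3843

2584 + 987 + 233 + 34 + 5 = 3843.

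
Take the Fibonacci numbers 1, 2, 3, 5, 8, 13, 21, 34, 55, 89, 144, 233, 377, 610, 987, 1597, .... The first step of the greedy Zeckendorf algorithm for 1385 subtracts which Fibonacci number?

987 ≤ 1385 < 1597, so the largest Fibonacci number not exceeding 1385 is 987.

987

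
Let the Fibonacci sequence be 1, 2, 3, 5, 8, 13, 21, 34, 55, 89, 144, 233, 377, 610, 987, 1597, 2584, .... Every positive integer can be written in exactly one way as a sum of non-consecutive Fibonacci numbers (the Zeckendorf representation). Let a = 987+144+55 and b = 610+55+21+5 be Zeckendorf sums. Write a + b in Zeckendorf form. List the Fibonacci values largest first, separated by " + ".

The two numbers are 1186 and 691, so their sum is 1877.
Greedy algorithm:
subtract 1597 from 1877: 280 remains
subtract 233 from 280: 47 remains
subtract 34 from 47: 13 remains
subtract 13 from 13: 0 remains

1597 + 233 + 34 + 13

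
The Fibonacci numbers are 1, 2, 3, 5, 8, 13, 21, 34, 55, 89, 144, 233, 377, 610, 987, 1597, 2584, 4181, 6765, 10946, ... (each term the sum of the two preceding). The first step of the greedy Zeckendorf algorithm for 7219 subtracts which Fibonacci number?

6765

6765 ≤ 7219 < 10946, so the largest Fibonacci number not exceeding 7219 is 6765.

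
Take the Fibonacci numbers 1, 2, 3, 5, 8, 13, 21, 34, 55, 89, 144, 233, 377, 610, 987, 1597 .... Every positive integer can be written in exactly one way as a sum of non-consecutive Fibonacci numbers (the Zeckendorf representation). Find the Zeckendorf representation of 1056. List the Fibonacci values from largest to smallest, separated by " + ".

987 ≤ 1056 < 1597, so take 987; remainder 69
55 ≤ 69 < 89, so take 55; remainder 14
13 ≤ 14 < 21, so take 13; remainder 1
1 ≤ 1 < 2, so take 1; remainder 0
So 1056 = 987 + 55 + 13 + 1, with no two terms consecutive in the sequence.

987 + 55 + 13 + 1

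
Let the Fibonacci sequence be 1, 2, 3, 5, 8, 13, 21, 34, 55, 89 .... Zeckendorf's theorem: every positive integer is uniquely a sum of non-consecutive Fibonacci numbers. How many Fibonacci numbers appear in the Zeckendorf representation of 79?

Greedily peel off the largest Fibonacci term at each step:
subtract 55 from 79: 24 remains
subtract 21 from 24: 3 remains
subtract 3 from 3: 0 remains
79 = 55 + 21 + 3, which has 3 terms.

3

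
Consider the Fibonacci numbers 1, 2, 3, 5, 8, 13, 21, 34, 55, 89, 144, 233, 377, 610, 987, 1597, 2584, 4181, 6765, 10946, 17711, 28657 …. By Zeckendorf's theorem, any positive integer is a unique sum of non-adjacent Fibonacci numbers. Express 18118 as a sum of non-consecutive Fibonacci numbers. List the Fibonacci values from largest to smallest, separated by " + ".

Repeatedly subtract the largest Fibonacci number that fits:
largest Fibonacci ≤ 18118 is 17711; 18118 − 17711 = 407
largest Fibonacci ≤ 407 is 377; 407 − 377 = 30
largest Fibonacci ≤ 30 is 21; 30 − 21 = 9
largest Fibonacci ≤ 9 is 8; 9 − 8 = 1
largest Fibonacci ≤ 1 is 1; 1 − 1 = 0
So 18118 = 17711 + 377 + 21 + 8 + 1, with no two terms consecutive in the sequence.

17711 + 377 + 21 + 8 + 1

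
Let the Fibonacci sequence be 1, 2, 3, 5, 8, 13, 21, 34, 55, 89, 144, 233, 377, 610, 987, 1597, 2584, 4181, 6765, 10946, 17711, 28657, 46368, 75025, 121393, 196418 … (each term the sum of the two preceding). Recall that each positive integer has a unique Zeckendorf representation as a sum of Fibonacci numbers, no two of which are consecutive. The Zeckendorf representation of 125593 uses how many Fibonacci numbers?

5

Greedy algorithm:
largest Fibonacci ≤ 125593 is 121393; 125593 − 121393 = 4200
largest Fibonacci ≤ 4200 is 4181; 4200 − 4181 = 19
largest Fibonacci ≤ 19 is 13; 19 − 13 = 6
largest Fibonacci ≤ 6 is 5; 6 − 5 = 1
largest Fibonacci ≤ 1 is 1; 1 − 1 = 0
125593 = 121393 + 4181 + 13 + 5 + 1, which has 5 terms.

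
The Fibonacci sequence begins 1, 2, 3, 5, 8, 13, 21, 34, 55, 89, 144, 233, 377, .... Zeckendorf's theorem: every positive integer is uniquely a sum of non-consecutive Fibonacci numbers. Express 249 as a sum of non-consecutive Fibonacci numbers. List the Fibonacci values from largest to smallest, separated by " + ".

249 − 233 = 16
16 − 13 = 3
3 − 3 = 0
So 249 = 233 + 13 + 3, with no two terms consecutive in the sequence.

233 + 13 + 3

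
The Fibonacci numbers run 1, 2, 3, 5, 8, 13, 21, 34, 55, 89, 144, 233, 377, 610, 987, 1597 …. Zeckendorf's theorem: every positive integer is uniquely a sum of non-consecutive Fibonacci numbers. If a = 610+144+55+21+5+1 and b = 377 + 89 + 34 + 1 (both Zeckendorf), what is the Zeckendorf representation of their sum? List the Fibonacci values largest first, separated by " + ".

987 + 233 + 89 + 21 + 5 + 2

The two numbers are 836 and 501, so their sum is 1337.
subtract 987 from 1337: 350 remains
subtract 233 from 350: 117 remains
subtract 89 from 117: 28 remains
subtract 21 from 28: 7 remains
subtract 5 from 7: 2 remains
subtract 2 from 2: 0 remains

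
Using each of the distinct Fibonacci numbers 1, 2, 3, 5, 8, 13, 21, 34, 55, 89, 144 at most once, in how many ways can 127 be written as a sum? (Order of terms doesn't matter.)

5

Starting from the Zeckendorf form and repeatedly splitting a term F_k into F_{k−1} + F_{k−2} (when neither is already used) reaches every representation.
127 = 89+34+3+1 = 89+21+13+3+1 = 89+21+8+5+3+1 = 55+34+21+13+3+1 = 55+34+21+8+5+3+1 — 5 representations.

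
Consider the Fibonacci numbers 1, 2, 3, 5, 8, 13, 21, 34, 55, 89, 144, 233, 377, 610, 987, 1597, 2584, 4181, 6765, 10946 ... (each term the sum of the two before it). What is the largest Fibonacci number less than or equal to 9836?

6765 ≤ 9836 < 10946, so the largest Fibonacci number not exceeding 9836 is 6765.

6765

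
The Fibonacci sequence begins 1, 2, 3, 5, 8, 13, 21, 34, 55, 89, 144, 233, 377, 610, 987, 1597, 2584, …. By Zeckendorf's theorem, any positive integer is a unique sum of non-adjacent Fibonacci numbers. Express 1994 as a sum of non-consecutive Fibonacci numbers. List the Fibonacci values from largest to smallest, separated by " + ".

Greedy algorithm:
1597 ≤ 1994 < 2584, so take 1597; remainder 397
377 ≤ 397 < 610, so take 377; remainder 20
13 ≤ 20 < 21, so take 13; remainder 7
5 ≤ 7 < 8, so take 5; remainder 2
2 ≤ 2 < 3, so take 2; remainder 0
So 1994 = 1597 + 377 + 13 + 5 + 2, with no two terms consecutive in the sequence.

1597 + 377 + 13 + 5 + 2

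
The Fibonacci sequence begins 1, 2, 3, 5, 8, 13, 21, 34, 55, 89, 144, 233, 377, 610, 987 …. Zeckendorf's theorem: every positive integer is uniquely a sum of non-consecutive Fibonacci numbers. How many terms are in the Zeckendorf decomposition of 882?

4

largest Fibonacci ≤ 882 is 610; 882 − 610 = 272
largest Fibonacci ≤ 272 is 233; 272 − 233 = 39
largest Fibonacci ≤ 39 is 34; 39 − 34 = 5
largest Fibonacci ≤ 5 is 5; 5 − 5 = 0
882 = 610 + 233 + 34 + 5, which has 4 terms.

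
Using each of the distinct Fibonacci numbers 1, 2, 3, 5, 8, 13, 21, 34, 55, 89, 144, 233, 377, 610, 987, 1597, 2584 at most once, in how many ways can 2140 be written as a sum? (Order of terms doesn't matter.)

Each representation comes from the Zeckendorf form by replacing some F_k with F_{k−1} + F_{k−2} where possible.
2140 = 1597+377+144+21+1 = 1597+377+144+13+8+1 = 1597+377+89+55+21+1 = 1597+377+144+13+5+3+1 = … (22 more), for 26 in all.

26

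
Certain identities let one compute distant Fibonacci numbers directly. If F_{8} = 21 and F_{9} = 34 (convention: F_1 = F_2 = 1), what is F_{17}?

1597

By F_{2k+1} = F_k² + F_{k+1}²: F_{17} = 21² + 34² = 441 + 1156 = 1597.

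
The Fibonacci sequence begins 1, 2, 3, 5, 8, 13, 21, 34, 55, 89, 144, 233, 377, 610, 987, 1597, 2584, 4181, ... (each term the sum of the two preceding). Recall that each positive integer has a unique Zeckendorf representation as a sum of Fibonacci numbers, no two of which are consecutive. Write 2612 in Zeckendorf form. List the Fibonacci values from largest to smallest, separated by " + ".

2584 + 21 + 5 + 2

largest Fibonacci ≤ 2612 is 2584; 2612 − 2584 = 28
largest Fibonacci ≤ 28 is 21; 28 − 21 = 7
largest Fibonacci ≤ 7 is 5; 7 − 5 = 2
largest Fibonacci ≤ 2 is 2; 2 − 2 = 0
So 2612 = 2584 + 21 + 5 + 2, with no two terms consecutive in the sequence.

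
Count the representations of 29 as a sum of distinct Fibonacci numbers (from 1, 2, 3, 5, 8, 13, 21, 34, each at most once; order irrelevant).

5

29 = 21+8 = 21+5+3 = 21+5+2+1 = 13+8+5+3 = … (1 more), for 5 in all.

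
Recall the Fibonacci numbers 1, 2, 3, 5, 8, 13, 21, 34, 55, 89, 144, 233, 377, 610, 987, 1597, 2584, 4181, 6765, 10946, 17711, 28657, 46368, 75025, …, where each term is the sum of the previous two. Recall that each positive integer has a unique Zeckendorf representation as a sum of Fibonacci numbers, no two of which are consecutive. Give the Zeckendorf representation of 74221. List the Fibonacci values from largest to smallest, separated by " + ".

46368 + 17711 + 6765 + 2584 + 610 + 144 + 34 + 5

largest Fibonacci ≤ 74221 is 46368; 74221 − 46368 = 27853
largest Fibonacci ≤ 27853 is 17711; 27853 − 17711 = 10142
largest Fibonacci ≤ 10142 is 6765; 10142 − 6765 = 3377
largest Fibonacci ≤ 3377 is 2584; 3377 − 2584 = 793
largest Fibonacci ≤ 793 is 610; 793 − 610 = 183
largest Fibonacci ≤ 183 is 144; 183 − 144 = 39
largest Fibonacci ≤ 39 is 34; 39 − 34 = 5
largest Fibonacci ≤ 5 is 5; 5 − 5 = 0
So 74221 = 46368 + 17711 + 6765 + 2584 + 610 + 144 + 34 + 5, with no two terms consecutive in the sequence.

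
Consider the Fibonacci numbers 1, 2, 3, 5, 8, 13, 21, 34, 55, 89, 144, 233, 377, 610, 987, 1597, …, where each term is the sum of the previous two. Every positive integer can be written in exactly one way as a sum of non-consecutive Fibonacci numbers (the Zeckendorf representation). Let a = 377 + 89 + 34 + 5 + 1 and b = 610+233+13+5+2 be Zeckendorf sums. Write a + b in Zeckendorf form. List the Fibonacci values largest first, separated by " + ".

The two numbers are 506 and 863, so their sum is 1369.
Greedy algorithm:
take 987 (≤ 1369); 1369 − 987 = 382
take 377 (≤ 382); 382 − 377 = 5
take 5 (≤ 5); 5 − 5 = 0

987 + 377 + 5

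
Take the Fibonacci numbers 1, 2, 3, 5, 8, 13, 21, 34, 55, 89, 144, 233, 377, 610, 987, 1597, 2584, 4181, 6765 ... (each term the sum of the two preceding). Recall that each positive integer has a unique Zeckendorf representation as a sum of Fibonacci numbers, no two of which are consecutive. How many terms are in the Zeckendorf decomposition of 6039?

6

Greedy algorithm:
take 4181 (≤ 6039); 6039 − 4181 = 1858
take 1597 (≤ 1858); 1858 − 1597 = 261
take 233 (≤ 261); 261 − 233 = 28
take 21 (≤ 28); 28 − 21 = 7
take 5 (≤ 7); 7 − 5 = 2
take 2 (≤ 2); 2 − 2 = 0
6039 = 4181 + 1597 + 233 + 21 + 5 + 2, which has 6 terms.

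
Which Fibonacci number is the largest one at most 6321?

4181 ≤ 6321 < 6765, so the largest Fibonacci number not exceeding 6321 is 4181.

4181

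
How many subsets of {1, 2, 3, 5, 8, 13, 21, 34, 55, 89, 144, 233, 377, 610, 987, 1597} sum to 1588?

6

Each representation comes from the Zeckendorf form by replacing some F_k with F_{k−1} + F_{k−2} where possible.
1588 = 987+377+144+55+21+3+1 = 987+377+144+55+13+8+3+1 = 987+377+144+34+21+13+8+3+1 = 987+377+89+55+34+21+13+8+3+1 = 987+233+144+89+55+34+21+13+8+3+1 = … (1 more), for 6 in all.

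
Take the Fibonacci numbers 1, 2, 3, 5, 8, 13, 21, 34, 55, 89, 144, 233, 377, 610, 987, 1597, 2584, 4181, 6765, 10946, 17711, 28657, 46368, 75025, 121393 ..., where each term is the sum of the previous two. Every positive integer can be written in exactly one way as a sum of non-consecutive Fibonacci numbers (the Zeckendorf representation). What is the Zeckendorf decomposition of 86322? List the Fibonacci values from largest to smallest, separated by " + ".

75025 + 10946 + 233 + 89 + 21 + 8

Repeatedly subtract the largest Fibonacci number that fits:
take 75025 (≤ 86322); 86322 − 75025 = 11297
take 10946 (≤ 11297); 11297 − 10946 = 351
take 233 (≤ 351); 351 − 233 = 118
take 89 (≤ 118); 118 − 89 = 29
take 21 (≤ 29); 29 − 21 = 8
take 8 (≤ 8); 8 − 8 = 0
So 86322 = 75025 + 10946 + 233 + 89 + 21 + 8, with no two terms consecutive in the sequence.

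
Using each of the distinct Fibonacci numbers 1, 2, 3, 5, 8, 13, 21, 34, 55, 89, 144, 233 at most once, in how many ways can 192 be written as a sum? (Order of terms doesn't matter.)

10

Each representation comes from the Zeckendorf form by replacing some F_k with F_{k−1} + F_{k−2} where possible.
192 = 144+34+13+1 = 144+34+8+5+1 = 89+55+34+13+1 = 144+34+8+3+2+1 = … (6 more), for 10 in all.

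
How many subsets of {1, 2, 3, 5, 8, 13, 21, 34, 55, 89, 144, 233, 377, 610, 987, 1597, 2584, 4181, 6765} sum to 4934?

Each representation comes from the Zeckendorf form by replacing some F_k with F_{k−1} + F_{k−2} where possible.
4934 = 4181+610+89+34+13+5+2 = 4181+377+233+89+34+13+5+2 = 2584+1597+610+89+34+13+5+2 = 2584+1597+377+233+89+34+13+5+2 = … (1 more), for 5 in all.

5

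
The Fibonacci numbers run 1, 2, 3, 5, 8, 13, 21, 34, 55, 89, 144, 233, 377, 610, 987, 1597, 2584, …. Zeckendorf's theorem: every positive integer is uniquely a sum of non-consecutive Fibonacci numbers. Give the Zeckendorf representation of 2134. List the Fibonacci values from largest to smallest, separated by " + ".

largest Fibonacci ≤ 2134 is 1597; 2134 − 1597 = 537
largest Fibonacci ≤ 537 is 377; 537 − 377 = 160
largest Fibonacci ≤ 160 is 144; 160 − 144 = 16
largest Fibonacci ≤ 16 is 13; 16 − 13 = 3
largest Fibonacci ≤ 3 is 3; 3 − 3 = 0
So 2134 = 1597 + 377 + 144 + 13 + 3, with no two terms consecutive in the sequence.

1597 + 377 + 144 + 13 + 3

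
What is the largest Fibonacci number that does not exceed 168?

144

144 ≤ 168 < 233, so the largest Fibonacci number not exceeding 168 is 144.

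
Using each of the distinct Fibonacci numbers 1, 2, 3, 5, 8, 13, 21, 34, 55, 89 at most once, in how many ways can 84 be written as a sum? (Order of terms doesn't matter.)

Starting from the Zeckendorf form and repeatedly splitting a term F_k into F_{k−1} + F_{k−2} (when neither is already used) reaches every representation.
84 = 55+21+8 = 55+21+5+3 = 55+21+5+2+1 = 55+13+8+5+3 = … (3 more), for 7 in all.

7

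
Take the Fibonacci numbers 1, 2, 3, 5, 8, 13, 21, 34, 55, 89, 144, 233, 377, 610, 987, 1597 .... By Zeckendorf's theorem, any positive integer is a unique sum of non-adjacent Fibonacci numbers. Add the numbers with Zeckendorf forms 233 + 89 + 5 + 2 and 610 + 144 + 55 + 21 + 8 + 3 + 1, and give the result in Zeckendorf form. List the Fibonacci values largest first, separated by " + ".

987 + 144 + 34 + 5 + 1

The two numbers are 329 and 842, so their sum is 1171.
Repeatedly subtract the largest Fibonacci number that fits:
1171 − 987 = 184
184 − 144 = 40
40 − 34 = 6
6 − 5 = 1
1 − 1 = 0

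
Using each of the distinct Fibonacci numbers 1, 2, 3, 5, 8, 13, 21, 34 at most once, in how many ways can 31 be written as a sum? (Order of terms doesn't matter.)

Each representation comes from the Zeckendorf form by replacing some F_k with F_{k−1} + F_{k−2} where possible.
31 = 21+8+2 = 21+5+3+2 = 13+8+5+3+2 — 3 representations.

3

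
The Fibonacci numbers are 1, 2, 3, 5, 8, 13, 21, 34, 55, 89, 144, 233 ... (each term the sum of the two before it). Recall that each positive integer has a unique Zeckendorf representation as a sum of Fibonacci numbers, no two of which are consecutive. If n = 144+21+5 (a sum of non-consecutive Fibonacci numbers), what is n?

170

144+21+5 = 170.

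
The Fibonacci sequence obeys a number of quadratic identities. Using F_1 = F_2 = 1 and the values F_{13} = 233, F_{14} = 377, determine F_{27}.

196418

By the addition formula F_{m+n} = F_m F_{n+1} + F_{m−1} F_n with m=14, n=13: F_{27} = 377·377 + 233·233 = 142129 + 54289 = 196418.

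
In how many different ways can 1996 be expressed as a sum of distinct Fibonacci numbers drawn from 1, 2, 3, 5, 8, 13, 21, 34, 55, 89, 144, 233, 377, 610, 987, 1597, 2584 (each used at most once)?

22

Starting from the Zeckendorf form and repeatedly splitting a term F_k into F_{k−1} + F_{k−2} (when neither is already used) reaches every representation.
1996 = 1597+377+21+1 = 1597+377+13+8+1 = 1597+233+144+21+1 = 987+610+377+21+1 = 1597+377+13+5+3+1 = … (17 more), for 22 in all.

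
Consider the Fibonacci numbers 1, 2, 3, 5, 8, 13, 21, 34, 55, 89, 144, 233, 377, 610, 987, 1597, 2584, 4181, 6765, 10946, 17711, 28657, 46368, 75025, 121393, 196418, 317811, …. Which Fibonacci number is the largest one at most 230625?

196418 ≤ 230625 < 317811, so the largest Fibonacci number not exceeding 230625 is 196418.

196418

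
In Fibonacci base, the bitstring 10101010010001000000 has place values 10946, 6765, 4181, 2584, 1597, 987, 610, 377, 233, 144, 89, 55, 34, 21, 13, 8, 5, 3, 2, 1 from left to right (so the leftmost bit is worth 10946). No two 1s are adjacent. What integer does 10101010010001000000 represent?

17499

Summing the place values of the 1 bits: 10946 + 4181 + 1597 + 610 + 144 + 21 = 17499.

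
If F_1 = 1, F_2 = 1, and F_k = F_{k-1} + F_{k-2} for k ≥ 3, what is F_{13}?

233

Iterating the recurrence up to F_{9} = 34 and F_{8} = 21:
F_{10} = F_{9} + F_{8} = 34 + 21 = 55
F_{11} = F_{10} + F_{9} = 55 + 34 = 89
F_{12} = F_{11} + F_{10} = 89 + 55 = 144
F_{13} = F_{12} + F_{11} = 144 + 89 = 233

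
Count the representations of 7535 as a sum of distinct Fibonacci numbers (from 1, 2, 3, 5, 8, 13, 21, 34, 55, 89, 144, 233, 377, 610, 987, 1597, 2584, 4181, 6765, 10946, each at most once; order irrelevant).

72

Each representation comes from the Zeckendorf form by replacing some F_k with F_{k−1} + F_{k−2} where possible.
7535 = 6765+610+144+13+3 = 6765+610+144+13+2+1 = 6765+610+144+8+5+3 = 6765+610+89+55+13+3 = 6765+377+233+144+13+3 = … (67 more), for 72 in all.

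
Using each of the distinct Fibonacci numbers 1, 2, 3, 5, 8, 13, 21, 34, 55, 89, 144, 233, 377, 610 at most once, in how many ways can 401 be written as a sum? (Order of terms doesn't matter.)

18

401 = 377+21+3 = 377+21+2+1 = 377+13+8+3 = 233+144+21+3 = 377+13+8+2+1 = … (13 more), for 18 in all.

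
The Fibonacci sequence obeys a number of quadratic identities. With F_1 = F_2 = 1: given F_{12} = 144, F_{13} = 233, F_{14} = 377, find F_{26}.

121393

By the addition formula F_{m+n} = F_m F_{n+1} + F_{m−1} F_n with m=14, n=12: F_{26} = 377·233 + 233·144 = 87841 + 33552 = 121393.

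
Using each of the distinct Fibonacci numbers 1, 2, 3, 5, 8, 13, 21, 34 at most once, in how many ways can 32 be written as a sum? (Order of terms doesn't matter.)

32 = 21+8+3 = 21+8+2+1 = 21+5+3+2+1 = 13+8+5+3+2+1 — 4 representations.

4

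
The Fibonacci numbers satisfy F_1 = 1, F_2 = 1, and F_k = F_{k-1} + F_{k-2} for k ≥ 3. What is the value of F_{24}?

Iterating the recurrence up to F_{16} = 987 and F_{15} = 610:
F_{17} = F_{16} + F_{15} = 987 + 610 = 1597
F_{18} = F_{17} + F_{16} = 1597 + 987 = 2584
F_{19} = F_{18} + F_{17} = 2584 + 1597 = 4181
F_{20} = F_{19} + F_{18} = 4181 + 2584 = 6765
F_{21} = F_{20} + F_{19} = 6765 + 4181 = 10946
F_{22} = F_{21} + F_{20} = 10946 + 6765 = 17711
F_{23} = F_{22} + F_{21} = 17711 + 10946 = 28657
F_{24} = F_{23} + F_{22} = 28657 + 17711 = 46368

46368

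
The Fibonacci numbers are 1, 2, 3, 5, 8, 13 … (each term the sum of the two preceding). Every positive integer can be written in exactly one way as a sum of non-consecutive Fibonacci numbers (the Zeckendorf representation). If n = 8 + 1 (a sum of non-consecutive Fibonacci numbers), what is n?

9

8 + 1 = 9.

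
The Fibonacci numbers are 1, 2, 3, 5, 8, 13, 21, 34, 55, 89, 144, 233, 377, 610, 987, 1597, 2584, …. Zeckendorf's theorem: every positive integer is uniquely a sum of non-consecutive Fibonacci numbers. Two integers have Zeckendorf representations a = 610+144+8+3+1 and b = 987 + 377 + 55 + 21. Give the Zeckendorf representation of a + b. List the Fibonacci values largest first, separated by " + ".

The two numbers are 766 and 1440, so their sum is 2206.
Greedy algorithm:
subtract 1597 from 2206: 609 remains
subtract 377 from 609: 232 remains
subtract 144 from 232: 88 remains
subtract 55 from 88: 33 remains
subtract 21 from 33: 12 remains
subtract 8 from 12: 4 remains
subtract 3 from 4: 1 remains
subtract 1 from 1: 0 remains

1597 + 377 + 144 + 55 + 21 + 8 + 3 + 1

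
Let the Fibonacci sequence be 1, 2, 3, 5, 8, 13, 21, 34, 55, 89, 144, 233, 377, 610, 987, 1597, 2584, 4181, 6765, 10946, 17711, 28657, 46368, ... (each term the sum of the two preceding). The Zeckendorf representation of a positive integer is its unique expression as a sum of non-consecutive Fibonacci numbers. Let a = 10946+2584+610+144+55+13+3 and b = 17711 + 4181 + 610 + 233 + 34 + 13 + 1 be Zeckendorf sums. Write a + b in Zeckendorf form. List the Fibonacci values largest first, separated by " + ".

28657 + 6765 + 1597 + 89 + 21 + 8 + 1

The two numbers are 14355 and 22783, so their sum is 37138.
37138: greatest Fibonacci not exceeding it is 28657, leaving 8481
8481: greatest Fibonacci not exceeding it is 6765, leaving 1716
1716: greatest Fibonacci not exceeding it is 1597, leaving 119
119: greatest Fibonacci not exceeding it is 89, leaving 30
30: greatest Fibonacci not exceeding it is 21, leaving 9
9: greatest Fibonacci not exceeding it is 8, leaving 1
1: greatest Fibonacci not exceeding it is 1, leaving 0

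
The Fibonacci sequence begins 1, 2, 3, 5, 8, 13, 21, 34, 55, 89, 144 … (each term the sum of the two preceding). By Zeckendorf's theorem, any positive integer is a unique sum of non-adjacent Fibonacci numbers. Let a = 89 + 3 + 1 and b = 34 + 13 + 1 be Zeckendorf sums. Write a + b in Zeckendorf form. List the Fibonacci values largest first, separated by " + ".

The two numbers are 93 and 48, so their sum is 141.
Repeatedly subtract the largest Fibonacci number that fits:
141: greatest Fibonacci not exceeding it is 89, leaving 52
52: greatest Fibonacci not exceeding it is 34, leaving 18
18: greatest Fibonacci not exceeding it is 13, leaving 5
5: greatest Fibonacci not exceeding it is 5, leaving 0

89 + 34 + 13 + 5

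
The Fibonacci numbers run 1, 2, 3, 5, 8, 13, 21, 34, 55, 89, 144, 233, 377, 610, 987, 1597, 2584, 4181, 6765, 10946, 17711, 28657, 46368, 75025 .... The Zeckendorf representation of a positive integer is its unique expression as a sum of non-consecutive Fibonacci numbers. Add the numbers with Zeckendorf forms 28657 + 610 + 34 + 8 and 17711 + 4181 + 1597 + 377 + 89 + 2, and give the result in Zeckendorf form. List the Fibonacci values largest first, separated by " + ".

46368 + 6765 + 89 + 34 + 8 + 2

The two numbers are 29309 and 23957, so their sum is 53266.
46368 ≤ 53266 < 75025, so take 46368; remainder 6898
6765 ≤ 6898 < 10946, so take 6765; remainder 133
89 ≤ 133 < 144, so take 89; remainder 44
34 ≤ 44 < 55, so take 34; remainder 10
8 ≤ 10 < 13, so take 8; remainder 2
2 ≤ 2 < 3, so take 2; remainder 0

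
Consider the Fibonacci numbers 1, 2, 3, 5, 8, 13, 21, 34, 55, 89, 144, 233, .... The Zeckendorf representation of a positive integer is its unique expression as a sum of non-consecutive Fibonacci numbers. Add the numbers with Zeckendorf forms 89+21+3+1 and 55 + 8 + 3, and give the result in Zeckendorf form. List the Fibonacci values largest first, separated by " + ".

144 + 34 + 2

The two numbers are 114 and 66, so their sum is 180.
180 − 144 = 36
36 − 34 = 2
2 − 2 = 0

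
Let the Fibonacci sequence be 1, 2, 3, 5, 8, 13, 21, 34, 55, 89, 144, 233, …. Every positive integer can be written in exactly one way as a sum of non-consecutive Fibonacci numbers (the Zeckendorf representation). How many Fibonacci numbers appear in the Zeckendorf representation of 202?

Greedy algorithm:
subtract 144 from 202: 58 remains
subtract 55 from 58: 3 remains
subtract 3 from 3: 0 remains
202 = 144 + 55 + 3, which has 3 terms.

3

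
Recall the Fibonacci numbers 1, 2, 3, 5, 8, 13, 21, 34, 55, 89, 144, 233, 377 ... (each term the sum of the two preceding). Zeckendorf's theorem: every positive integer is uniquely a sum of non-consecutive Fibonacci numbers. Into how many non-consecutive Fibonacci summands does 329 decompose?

4

Greedy algorithm:
largest Fibonacci ≤ 329 is 233; 329 − 233 = 96
largest Fibonacci ≤ 96 is 89; 96 − 89 = 7
largest Fibonacci ≤ 7 is 5; 7 − 5 = 2
largest Fibonacci ≤ 2 is 2; 2 − 2 = 0
329 = 233 + 89 + 5 + 2, which has 4 terms.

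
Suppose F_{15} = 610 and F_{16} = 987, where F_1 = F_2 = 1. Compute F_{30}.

By the doubling identity F_{2k} = F_k(2F_{k+1} − F_k): F_{30} = 610·(2·987 − 610) = 610·1364 = 832040.

832040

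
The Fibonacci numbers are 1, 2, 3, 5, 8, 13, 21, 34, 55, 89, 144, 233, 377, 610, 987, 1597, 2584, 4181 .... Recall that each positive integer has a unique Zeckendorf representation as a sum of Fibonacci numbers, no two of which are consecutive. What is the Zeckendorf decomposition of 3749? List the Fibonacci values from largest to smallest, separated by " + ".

2584 + 987 + 144 + 34

subtract 2584 from 3749: 1165 remains
subtract 987 from 1165: 178 remains
subtract 144 from 178: 34 remains
subtract 34 from 34: 0 remains
So 3749 = 2584 + 987 + 144 + 34, with no two terms consecutive in the sequence.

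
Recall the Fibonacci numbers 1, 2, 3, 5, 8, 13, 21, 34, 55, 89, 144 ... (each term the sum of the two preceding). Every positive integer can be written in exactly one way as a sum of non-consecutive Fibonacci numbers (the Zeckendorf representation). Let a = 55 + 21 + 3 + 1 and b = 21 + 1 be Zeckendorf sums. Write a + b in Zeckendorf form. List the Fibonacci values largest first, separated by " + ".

The two numbers are 80 and 22, so their sum is 102.
89 ≤ 102 < 144, so take 89; remainder 13
13 ≤ 13 < 21, so take 13; remainder 0

89 + 13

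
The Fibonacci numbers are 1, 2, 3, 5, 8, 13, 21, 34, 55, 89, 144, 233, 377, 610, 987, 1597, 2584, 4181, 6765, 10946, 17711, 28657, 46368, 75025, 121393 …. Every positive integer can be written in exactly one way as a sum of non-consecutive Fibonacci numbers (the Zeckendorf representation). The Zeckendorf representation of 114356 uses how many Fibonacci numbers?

take 75025 (≤ 114356); 114356 − 75025 = 39331
take 28657 (≤ 39331); 39331 − 28657 = 10674
take 6765 (≤ 10674); 10674 − 6765 = 3909
take 2584 (≤ 3909); 3909 − 2584 = 1325
take 987 (≤ 1325); 1325 − 987 = 338
take 233 (≤ 338); 338 − 233 = 105
take 89 (≤ 105); 105 − 89 = 16
take 13 (≤ 16); 16 − 13 = 3
take 3 (≤ 3); 3 − 3 = 0
114356 = 75025 + 28657 + 6765 + 2584 + 987 + 233 + 89 + 13 + 3, which has 9 terms.

9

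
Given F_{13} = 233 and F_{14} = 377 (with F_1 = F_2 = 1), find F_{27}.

196418

By F_{2k+1} = F_k² + F_{k+1}²: F_{27} = 233² + 377² = 54289 + 142129 = 196418.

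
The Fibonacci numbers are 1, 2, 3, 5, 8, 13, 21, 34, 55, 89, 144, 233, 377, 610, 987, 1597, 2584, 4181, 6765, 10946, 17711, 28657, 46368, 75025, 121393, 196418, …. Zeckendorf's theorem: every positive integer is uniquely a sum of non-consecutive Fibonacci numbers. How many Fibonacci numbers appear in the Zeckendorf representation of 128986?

largest Fibonacci ≤ 128986 is 121393; 128986 − 121393 = 7593
largest Fibonacci ≤ 7593 is 6765; 7593 − 6765 = 828
largest Fibonacci ≤ 828 is 610; 828 − 610 = 218
largest Fibonacci ≤ 218 is 144; 218 − 144 = 74
largest Fibonacci ≤ 74 is 55; 74 − 55 = 19
largest Fibonacci ≤ 19 is 13; 19 − 13 = 6
largest Fibonacci ≤ 6 is 5; 6 − 5 = 1
largest Fibonacci ≤ 1 is 1; 1 − 1 = 0
128986 = 121393 + 6765 + 610 + 144 + 55 + 13 + 5 + 1, which has 8 terms.

8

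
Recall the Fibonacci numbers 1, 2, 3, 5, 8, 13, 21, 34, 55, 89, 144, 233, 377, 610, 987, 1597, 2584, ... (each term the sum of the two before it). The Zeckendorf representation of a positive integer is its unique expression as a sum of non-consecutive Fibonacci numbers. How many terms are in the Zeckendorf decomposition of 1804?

1804: greatest Fibonacci not exceeding it is 1597, leaving 207
207: greatest Fibonacci not exceeding it is 144, leaving 63
63: greatest Fibonacci not exceeding it is 55, leaving 8
8: greatest Fibonacci not exceeding it is 8, leaving 0
1804 = 1597 + 144 + 55 + 8, which has 4 terms.

4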